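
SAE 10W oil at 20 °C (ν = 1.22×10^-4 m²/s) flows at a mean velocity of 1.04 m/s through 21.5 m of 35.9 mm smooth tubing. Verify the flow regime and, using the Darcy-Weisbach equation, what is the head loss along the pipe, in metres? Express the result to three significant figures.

h_f ≈ 6.90 m

Re = VD/ν = 1.04·0.03590/1.22×10^-4 = 306 → laminar (Re < 2300)
f = 64/Re = 0.2091
h_f = f(L/D)V²/(2g) = 0.2091·(21.5/0.03590)·1.04²/(2·9.81) = 6.904 m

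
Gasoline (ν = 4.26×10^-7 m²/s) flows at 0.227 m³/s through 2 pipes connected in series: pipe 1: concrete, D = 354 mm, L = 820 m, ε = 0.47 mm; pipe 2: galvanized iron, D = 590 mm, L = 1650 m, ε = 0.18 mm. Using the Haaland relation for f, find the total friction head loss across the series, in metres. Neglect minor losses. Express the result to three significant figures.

Pipe 1: V = 2.306 m/s, Re = 1.92×10^6, ε/D = 0.00133, f = 0.02122, h_1 = f(L/D)V²/2g = 13.33 m
Pipe 2: V = 0.8303 m/s, Re = 1.15×10^6, ε/D = 3.05×10^-4, f = 0.01557, h_2 = f(L/D)V²/2g = 1.530 m
Series → Q common, losses add: H = Σh = 14.86 m

H ≈ 14.9 m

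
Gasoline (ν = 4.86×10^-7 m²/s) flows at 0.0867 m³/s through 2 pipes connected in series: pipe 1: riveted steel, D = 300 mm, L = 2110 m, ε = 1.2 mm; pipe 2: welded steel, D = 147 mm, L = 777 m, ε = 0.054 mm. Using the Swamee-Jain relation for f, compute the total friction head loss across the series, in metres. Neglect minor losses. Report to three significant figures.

Pipe 1: V = 1.227 m/s, Re = 7.57×10^5, ε/D = 0.00400, f = 0.02864, h_1 = f(L/D)V²/2g = 15.45 m
Pipe 2: V = 5.109 m/s, Re = 1.55×10^6, ε/D = 3.67×10^-4, f = 0.01610, h_2 = f(L/D)V²/2g = 113.2 m
Series → Q common, losses add: H = Σh = 128.7 m

H ≈ 129 m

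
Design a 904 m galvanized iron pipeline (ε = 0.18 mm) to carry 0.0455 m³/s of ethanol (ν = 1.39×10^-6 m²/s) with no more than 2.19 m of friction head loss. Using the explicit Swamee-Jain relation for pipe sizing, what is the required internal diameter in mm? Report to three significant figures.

Swamee-Jain (Type III): D = 0.66·[ε^1.25·(LQ²/(gh_f))^4.75 + ν·Q^9.4·(L/(gh_f))^5.2]^0.04
LQ²/(gh_f) = 0.08711; L/(gh_f) = 42.08
Term 1 = ε^1.25·(…)^4.75 = 1.93×10^-10; Term 2 = ν·Q^9.4·(…)^5.2 = 9.41×10^-11
D = 0.66·(1.93×10^-10 + 9.41×10^-11)^0.04 = 0.2741 m = 274 mm
Check: V = 0.771 m/s, Re = 1.52×10^5, f = 0.02018, h_f = 2.02 m ≈ 2.19 m ✓

D ≈ 274 mm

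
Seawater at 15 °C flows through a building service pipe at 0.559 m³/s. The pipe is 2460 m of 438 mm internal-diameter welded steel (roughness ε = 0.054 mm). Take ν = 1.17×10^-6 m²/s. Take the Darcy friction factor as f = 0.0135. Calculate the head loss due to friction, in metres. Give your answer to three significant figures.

V = 4Q/(πD²) = 4·0.559/(π·0.438²) = 3.710 m/s
h_f = f(L/D)V²/(2g) = 0.01350·(2460/0.438)·3.710²/(2·9.81) = 53.19 m

h_f ≈ 53.2 m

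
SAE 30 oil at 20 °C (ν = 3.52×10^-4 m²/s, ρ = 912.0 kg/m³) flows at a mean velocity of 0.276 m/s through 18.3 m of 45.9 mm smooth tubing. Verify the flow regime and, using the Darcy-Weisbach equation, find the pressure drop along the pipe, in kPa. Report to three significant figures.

Δp ≈ 24.6 kPa

Re = VD/ν = 0.276·0.04590/3.52×10^-4 = 36.0 → laminar (Re < 2300)
f = 64/Re = 1.778
h_f = f(L/D)V²/(2g) = 1.778·(18.3/0.04590)·0.276²/(2·9.81) = 2.753 m
Δp = ρg·h_f = 912.0·9.81·2.753 = 24.63 kPa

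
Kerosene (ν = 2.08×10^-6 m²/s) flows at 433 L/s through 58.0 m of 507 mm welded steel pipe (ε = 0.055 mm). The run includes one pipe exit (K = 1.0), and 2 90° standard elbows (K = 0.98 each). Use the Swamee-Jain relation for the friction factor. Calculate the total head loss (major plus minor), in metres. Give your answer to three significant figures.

H_L ≈ 1.08 m

V = 4Q/(πD²) = 2.145 m/s; V²/2g = 0.2345 m
Re = 5.23×10^5, ε/D = 1.08×10^-4 → f = 0.01449 (Swamee-Jain)
Major: h_f = f(L/D)·V²/2g = 0.01449·114.4·0.2345 = 0.3888 m
Minor: ΣK = 2.96; h_m = ΣK·V²/2g = 0.6940 m
Total H_L = 0.3888 + 0.6940 = 1.083 m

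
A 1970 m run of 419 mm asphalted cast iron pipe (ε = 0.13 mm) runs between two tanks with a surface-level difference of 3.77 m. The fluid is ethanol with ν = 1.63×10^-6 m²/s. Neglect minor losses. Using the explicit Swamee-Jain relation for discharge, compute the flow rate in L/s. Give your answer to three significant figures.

Swamee-Jain (Type II): Q = -0.965·√(gD⁵h_f/L)·ln[ε/(3.7D) + √(3.17ν²L/(gD³h_f))]
√(gD⁵h_f/L) = √(9.81·0.419⁵·3.77/1970) = 0.01557
ε/(3.7D) = 8.39×10^-5; √(3.17ν²L/(gD³h_f)) = 7.81×10^-5
Q = -0.965·0.01557·ln(1.619×10^-4) = 0.1311 m³/s
Check: V = 0.951 m/s, Re = 2.44×10^5, f = 0.01747, h_f = 3.79 m ≈ 3.77 m ✓

Q ≈ 131 L/s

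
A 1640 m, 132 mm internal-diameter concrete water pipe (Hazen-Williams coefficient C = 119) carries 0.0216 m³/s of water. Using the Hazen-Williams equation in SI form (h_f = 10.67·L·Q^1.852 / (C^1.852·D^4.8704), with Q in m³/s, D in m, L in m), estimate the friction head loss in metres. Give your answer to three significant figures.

h_f ≈ 39.6 m

h_f = 10.67·1640·0.0216^1.852 / (119^1.852·0.132^4.8704) = 39.60 m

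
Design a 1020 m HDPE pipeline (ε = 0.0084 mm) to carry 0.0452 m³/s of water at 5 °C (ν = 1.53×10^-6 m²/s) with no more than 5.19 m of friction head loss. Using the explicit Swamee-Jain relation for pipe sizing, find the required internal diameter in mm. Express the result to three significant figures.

D ≈ 225 mm

Swamee-Jain (Type III): D = 0.66·[ε^1.25·(LQ²/(gh_f))^4.75 + ν·Q^9.4·(L/(gh_f))^5.2]^0.04
LQ²/(gh_f) = 0.04093; L/(gh_f) = 20.03
Term 1 = ε^1.25·(…)^4.75 = 1.15×10^-13; Term 2 = ν·Q^9.4·(…)^5.2 = 2.05×10^-12
D = 0.66·(1.15×10^-13 + 2.05×10^-12)^0.04 = 0.2254 m = 225 mm
Check: V = 1.13 m/s, Re = 1.67×10^5, f = 0.01640, h_f = 4.85 m ≈ 5.19 m ✓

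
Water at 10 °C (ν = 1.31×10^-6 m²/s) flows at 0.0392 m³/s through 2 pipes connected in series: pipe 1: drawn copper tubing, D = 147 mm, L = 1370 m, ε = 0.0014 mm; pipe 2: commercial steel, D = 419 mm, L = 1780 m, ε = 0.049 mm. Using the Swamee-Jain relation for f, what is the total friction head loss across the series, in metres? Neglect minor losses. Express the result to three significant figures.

Pipe 1: V = 2.310 m/s, Re = 2.59×10^5, ε/D = 9.52×10^-6, f = 0.01488, h_1 = f(L/D)V²/2g = 37.70 m
Pipe 2: V = 0.2843 m/s, Re = 9.09×10^4, ε/D = 1.17×10^-4, f = 0.01887, h_2 = f(L/D)V²/2g = 0.3303 m
Series → Q common, losses add: H = Σh = 38.04 m

H ≈ 38.0 m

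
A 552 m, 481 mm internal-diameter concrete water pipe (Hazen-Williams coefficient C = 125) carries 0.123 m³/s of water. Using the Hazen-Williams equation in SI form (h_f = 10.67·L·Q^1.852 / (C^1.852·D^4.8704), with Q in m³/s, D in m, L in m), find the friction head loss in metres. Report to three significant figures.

h_f ≈ 0.561 m

h_f = 10.67·552·0.123^1.852 / (125^1.852·0.481^4.8704) = 0.5613 m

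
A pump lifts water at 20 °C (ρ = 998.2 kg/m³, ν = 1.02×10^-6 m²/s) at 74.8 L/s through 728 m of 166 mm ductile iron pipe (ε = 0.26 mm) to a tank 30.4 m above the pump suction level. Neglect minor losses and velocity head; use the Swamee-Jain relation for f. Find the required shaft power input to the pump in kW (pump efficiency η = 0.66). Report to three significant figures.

P_shaft ≈ 100 kW

V = 4Q/(πD²) = 3.456 m/s; Re = 5.62×10^5; ε/D = 0.00157; f = 0.02247
h_f = f(L/D)V²/2g = 59.99 m
Total head H = z + h_f = 30.4 + 59.99 = 90.39 m
P_hyd = ρgQH = 998.2·9.81·0.0748·90.39 = 66.21 kW
P_shaft = P_hyd/η = 66.21/0.66 = 100.3 kW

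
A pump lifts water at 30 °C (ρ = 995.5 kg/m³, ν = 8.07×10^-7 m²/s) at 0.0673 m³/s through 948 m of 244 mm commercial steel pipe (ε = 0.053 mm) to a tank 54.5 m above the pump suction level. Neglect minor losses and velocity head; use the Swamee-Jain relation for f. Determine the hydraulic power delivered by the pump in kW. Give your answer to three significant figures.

V = 4Q/(πD²) = 1.439 m/s; Re = 4.35×10^5; ε/D = 2.17×10^-4; f = 0.01586
h_f = f(L/D)V²/2g = 6.505 m
Total head H = z + h_f = 54.5 + 6.505 = 61.01 m
P_hyd = ρgQH = 995.5·9.81·0.0673·61.01 = 40.10 kW

P_hyd ≈ 40.1 kW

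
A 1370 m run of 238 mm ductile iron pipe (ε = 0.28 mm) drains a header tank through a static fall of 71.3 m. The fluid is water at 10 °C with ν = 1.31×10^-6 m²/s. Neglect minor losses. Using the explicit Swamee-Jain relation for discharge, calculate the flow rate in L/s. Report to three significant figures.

Swamee-Jain (Type II): Q = -0.965·√(gD⁵h_f/L)·ln[ε/(3.7D) + √(3.17ν²L/(gD³h_f))]
√(gD⁵h_f/L) = √(9.81·0.238⁵·71.3/1370) = 0.01975
ε/(3.7D) = 3.18×10^-4; √(3.17ν²L/(gD³h_f)) = 2.81×10^-5
Q = -0.965·0.01975·ln(3.461×10^-4) = 0.1518 m³/s
Check: V = 3.41 m/s, Re = 6.20×10^5, f = 0.02098, h_f = 71.7 m ≈ 71.3 m ✓

Q ≈ 152 L/s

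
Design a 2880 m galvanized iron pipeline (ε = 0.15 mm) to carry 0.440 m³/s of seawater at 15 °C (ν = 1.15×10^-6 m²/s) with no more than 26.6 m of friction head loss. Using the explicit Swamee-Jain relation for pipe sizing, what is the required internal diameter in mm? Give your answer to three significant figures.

Swamee-Jain (Type III): D = 0.66·[ε^1.25·(LQ²/(gh_f))^4.75 + ν·Q^9.4·(L/(gh_f))^5.2]^0.04
LQ²/(gh_f) = 2.137; L/(gh_f) = 11.04
Term 1 = ε^1.25·(…)^4.75 = 6.12×10^-4; Term 2 = ν·Q^9.4·(…)^5.2 = 1.35×10^-4
D = 0.66·(6.12×10^-4 + 1.35×10^-4)^0.04 = 0.4949 m = 495 mm
Check: V = 2.29 m/s, Re = 9.84×10^5, f = 0.01580, h_f = 24.5 m ≈ 26.6 m ✓

D ≈ 495 mm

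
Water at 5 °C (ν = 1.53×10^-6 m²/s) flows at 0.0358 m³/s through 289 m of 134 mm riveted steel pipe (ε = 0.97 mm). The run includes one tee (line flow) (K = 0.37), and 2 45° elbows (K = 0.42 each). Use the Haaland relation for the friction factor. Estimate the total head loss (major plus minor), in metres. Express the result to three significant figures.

H_L ≈ 24.8 m

V = 4Q/(πD²) = 2.539 m/s; V²/2g = 0.3284 m
Re = 2.22×10^5, ε/D = 0.00724 → f = 0.03445 (Haaland)
Major: h_f = f(L/D)·V²/2g = 0.03445·2157·0.3284 = 24.41 m
Minor: ΣK = 1.21; h_m = ΣK·V²/2g = 0.3974 m
Total H_L = 24.41 + 0.3974 = 24.80 m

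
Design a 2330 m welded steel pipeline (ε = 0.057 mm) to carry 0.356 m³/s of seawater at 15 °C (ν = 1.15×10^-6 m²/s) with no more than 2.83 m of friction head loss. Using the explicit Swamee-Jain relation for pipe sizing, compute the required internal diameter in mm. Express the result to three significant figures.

Swamee-Jain (Type III): D = 0.66·[ε^1.25·(LQ²/(gh_f))^4.75 + ν·Q^9.4·(L/(gh_f))^5.2]^0.04
LQ²/(gh_f) = 10.64; L/(gh_f) = 83.93
Term 1 = ε^1.25·(…)^4.75 = 0.373; Term 2 = ν·Q^9.4·(…)^5.2 = 0.706
D = 0.66·(0.373 + 0.706)^0.04 = 0.6620 m = 662 mm
Check: V = 1.03 m/s, Re = 5.95×10^5, f = 0.01401, h_f = 2.69 m ≈ 2.83 m ✓

D ≈ 662 mm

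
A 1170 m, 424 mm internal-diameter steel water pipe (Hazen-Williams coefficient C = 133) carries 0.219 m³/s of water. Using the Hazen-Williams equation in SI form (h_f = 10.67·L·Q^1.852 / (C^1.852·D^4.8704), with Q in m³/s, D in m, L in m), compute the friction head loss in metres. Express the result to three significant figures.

h_f = 10.67·1170·0.219^1.852 / (133^1.852·0.424^4.8704) = 5.706 m

h_f ≈ 5.71 m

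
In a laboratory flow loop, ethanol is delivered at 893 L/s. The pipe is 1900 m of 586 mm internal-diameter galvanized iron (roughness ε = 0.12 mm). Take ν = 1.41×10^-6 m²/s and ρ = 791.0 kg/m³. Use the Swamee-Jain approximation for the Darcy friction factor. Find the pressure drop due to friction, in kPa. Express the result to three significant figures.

V = 4Q/(πD²) = 4·0.893/(π·0.586²) = 3.311 m/s
Re = VD/ν = 3.311·0.586/1.41×10^-6 = 1.38×10^6 → turbulent
ε/D = 0.12/586 = 2.05×10^-4
Swamee-Jain: f = 0.01459
h_f = f(L/D)V²/(2g) = 0.01459·(1900/0.586)·3.311²/(2·9.81) = 26.43 m
Δp = ρg·h_f = 791.0·9.81·26.43 = 205.1 kPa

Δp ≈ 205 kPa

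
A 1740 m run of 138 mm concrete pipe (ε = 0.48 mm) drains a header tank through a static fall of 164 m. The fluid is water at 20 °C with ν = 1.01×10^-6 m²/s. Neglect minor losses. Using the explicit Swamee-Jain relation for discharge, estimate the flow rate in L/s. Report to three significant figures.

Swamee-Jain (Type II): Q = -0.965·√(gD⁵h_f/L)·ln[ε/(3.7D) + √(3.17ν²L/(gD³h_f))]
√(gD⁵h_f/L) = √(9.81·0.138⁵·164/1740) = 0.006803
ε/(3.7D) = 9.40×10^-4; √(3.17ν²L/(gD³h_f)) = 3.65×10^-5
Q = -0.965·0.006803·ln(9.766×10^-4) = 0.04550 m³/s
Check: V = 3.04 m/s, Re = 4.16×10^5, f = 0.02770, h_f = 165 m ≈ 164 m ✓

Q ≈ 45.5 L/s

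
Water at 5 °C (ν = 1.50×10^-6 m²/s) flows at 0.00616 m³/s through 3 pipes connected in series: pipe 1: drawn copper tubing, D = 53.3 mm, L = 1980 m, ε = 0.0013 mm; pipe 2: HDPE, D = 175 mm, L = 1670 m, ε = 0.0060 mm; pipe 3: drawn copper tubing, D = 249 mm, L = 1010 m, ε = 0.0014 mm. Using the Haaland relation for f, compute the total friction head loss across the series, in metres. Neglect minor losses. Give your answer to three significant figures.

Pipe 1: V = 2.761 m/s, Re = 9.81×10^4, ε/D = 2.44×10^-5, f = 0.01799, h_1 = f(L/D)V²/2g = 259.6 m
Pipe 2: V = 0.2561 m/s, Re = 2.99×10^4, ε/D = 3.43×10^-5, f = 0.02340, h_2 = f(L/D)V²/2g = 0.7465 m
Pipe 3: V = 0.1265 m/s, Re = 2.10×10^4, ε/D = 5.62×10^-6, f = 0.02544, h_3 = f(L/D)V²/2g = 0.08417 m
Series → Q common, losses add: H = Σh = 260.5 m

H ≈ 260 m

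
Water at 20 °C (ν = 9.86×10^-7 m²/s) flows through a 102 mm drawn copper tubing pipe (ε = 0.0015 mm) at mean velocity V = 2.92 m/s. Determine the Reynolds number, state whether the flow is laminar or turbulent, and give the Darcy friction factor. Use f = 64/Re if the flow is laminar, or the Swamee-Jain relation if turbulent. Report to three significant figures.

Re = VD/ν = 2.920·0.102/9.86×10^-7 = 3.02×10^5
Re > 4000 → turbulent; ε/D = 1.47×10^-5
Swamee-Jain: f = 0.01453

Re ≈ 3.02×10^5; turbulent; f ≈ 0.0145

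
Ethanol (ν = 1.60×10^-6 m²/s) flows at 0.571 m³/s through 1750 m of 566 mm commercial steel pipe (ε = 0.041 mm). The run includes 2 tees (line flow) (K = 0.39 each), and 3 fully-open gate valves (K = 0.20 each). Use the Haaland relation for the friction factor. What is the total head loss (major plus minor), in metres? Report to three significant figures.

V = 4Q/(πD²) = 2.269 m/s; V²/2g = 0.2625 m
Re = 8.03×10^5, ε/D = 7.24×10^-5 → f = 0.01319 (Haaland)
Major: h_f = f(L/D)·V²/2g = 0.01319·3092·0.2625 = 10.70 m
Minor: ΣK = 1.38; h_m = ΣK·V²/2g = 0.3622 m
Total H_L = 10.70 + 0.3622 = 11.07 m

H_L ≈ 11.1 m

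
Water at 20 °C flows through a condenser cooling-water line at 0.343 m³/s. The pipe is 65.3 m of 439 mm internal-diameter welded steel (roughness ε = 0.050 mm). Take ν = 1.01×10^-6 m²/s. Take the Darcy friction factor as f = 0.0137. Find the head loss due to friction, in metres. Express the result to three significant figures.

h_f ≈ 0.533 m

V = 4Q/(πD²) = 4·0.343/(π·0.439²) = 2.266 m/s
h_f = f(L/D)V²/(2g) = 0.01370·(65.3/0.439)·2.266²/(2·9.81) = 0.5334 m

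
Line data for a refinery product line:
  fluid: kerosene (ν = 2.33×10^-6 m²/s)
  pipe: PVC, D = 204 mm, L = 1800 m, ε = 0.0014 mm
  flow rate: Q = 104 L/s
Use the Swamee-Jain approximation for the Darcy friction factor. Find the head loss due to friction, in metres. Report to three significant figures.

h_f ≈ 66.7 m

V = 4Q/(πD²) = 4·0.104/(π·0.204²) = 3.182 m/s
Re = VD/ν = 3.182·0.204/2.33×10^-6 = 2.79×10^5 → turbulent
ε/D = 0.0014/204 = 6.86×10^-6
Swamee-Jain: f = 0.01465
h_f = f(L/D)V²/(2g) = 0.01465·(1800/0.204)·3.182²/(2·9.81) = 66.72 m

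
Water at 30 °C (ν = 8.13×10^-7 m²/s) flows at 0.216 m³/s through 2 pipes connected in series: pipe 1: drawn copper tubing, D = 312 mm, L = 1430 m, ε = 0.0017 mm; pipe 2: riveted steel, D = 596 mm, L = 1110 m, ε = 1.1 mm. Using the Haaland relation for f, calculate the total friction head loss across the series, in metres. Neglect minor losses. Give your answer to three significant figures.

Pipe 1: V = 2.825 m/s, Re = 1.08×10^6, ε/D = 5.45×10^-6, f = 0.01153, h_1 = f(L/D)V²/2g = 21.50 m
Pipe 2: V = 0.7742 m/s, Re = 5.68×10^5, ε/D = 0.00185, f = 0.02328, h_2 = f(L/D)V²/2g = 1.324 m
Series → Q common, losses add: H = Σh = 22.82 m

H ≈ 22.8 m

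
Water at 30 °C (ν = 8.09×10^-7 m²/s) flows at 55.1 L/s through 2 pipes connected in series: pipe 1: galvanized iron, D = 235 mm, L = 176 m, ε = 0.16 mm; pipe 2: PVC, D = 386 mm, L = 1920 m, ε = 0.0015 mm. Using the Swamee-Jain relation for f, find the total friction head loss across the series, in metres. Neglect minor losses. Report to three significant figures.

H ≈ 2.03 m

Pipe 1: V = 1.270 m/s, Re = 3.69×10^5, ε/D = 6.81×10^-4, f = 0.01908, h_1 = f(L/D)V²/2g = 1.175 m
Pipe 2: V = 0.4709 m/s, Re = 2.25×10^5, ε/D = 3.89×10^-6, f = 0.01522, h_2 = f(L/D)V²/2g = 0.8557 m
Series → Q common, losses add: H = Σh = 2.031 m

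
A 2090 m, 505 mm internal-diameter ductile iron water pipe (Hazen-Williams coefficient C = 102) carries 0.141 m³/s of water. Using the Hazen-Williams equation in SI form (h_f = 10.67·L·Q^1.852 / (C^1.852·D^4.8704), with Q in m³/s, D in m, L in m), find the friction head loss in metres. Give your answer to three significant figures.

h_f ≈ 3.15 m

h_f = 10.67·2090·0.141^1.852 / (102^1.852·0.505^4.8704) = 3.146 m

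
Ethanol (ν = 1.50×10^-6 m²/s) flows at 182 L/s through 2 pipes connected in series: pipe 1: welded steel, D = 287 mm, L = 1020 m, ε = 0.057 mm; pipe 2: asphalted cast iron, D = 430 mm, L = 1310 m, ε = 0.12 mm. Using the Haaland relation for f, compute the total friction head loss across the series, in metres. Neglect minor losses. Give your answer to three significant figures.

H ≈ 25.8 m

Pipe 1: V = 2.813 m/s, Re = 5.38×10^5, ε/D = 1.99×10^-4, f = 0.01518, h_1 = f(L/D)V²/2g = 21.77 m
Pipe 2: V = 1.253 m/s, Re = 3.59×10^5, ε/D = 2.79×10^-4, f = 0.01639, h_2 = f(L/D)V²/2g = 3.997 m
Series → Q common, losses add: H = Σh = 25.77 m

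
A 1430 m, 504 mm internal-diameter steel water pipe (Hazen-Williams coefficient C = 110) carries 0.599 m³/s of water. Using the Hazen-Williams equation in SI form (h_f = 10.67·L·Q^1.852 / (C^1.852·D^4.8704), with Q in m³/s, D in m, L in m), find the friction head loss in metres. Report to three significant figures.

h_f = 10.67·1430·0.599^1.852 / (110^1.852·0.504^4.8704) = 27.54 m

h_f ≈ 27.5 m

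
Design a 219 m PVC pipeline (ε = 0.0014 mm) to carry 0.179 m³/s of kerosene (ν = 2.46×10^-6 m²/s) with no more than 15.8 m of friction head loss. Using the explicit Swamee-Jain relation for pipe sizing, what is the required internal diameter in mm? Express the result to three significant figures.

Swamee-Jain (Type III): D = 0.66·[ε^1.25·(LQ²/(gh_f))^4.75 + ν·Q^9.4·(L/(gh_f))^5.2]^0.04
LQ²/(gh_f) = 0.04527; L/(gh_f) = 1.413
Term 1 = ε^1.25·(…)^4.75 = 1.99×10^-14; Term 2 = ν·Q^9.4·(…)^5.2 = 1.41×10^-12
D = 0.66·(1.99×10^-14 + 1.41×10^-12)^0.04 = 0.2217 m = 222 mm
Check: V = 4.64 m/s, Re = 4.18×10^5, f = 0.01361, h_f = 14.7 m ≈ 15.8 m ✓

D ≈ 222 mm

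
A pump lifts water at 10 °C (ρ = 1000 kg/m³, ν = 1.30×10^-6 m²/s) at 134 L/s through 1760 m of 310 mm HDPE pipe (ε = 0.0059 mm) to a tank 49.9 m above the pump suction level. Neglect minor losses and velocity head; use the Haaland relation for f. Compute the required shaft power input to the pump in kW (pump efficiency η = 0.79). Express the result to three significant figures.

V = 4Q/(πD²) = 1.775 m/s; Re = 4.23×10^5; ε/D = 1.90×10^-5; f = 0.01366
h_f = f(L/D)V²/2g = 12.46 m
Total head H = z + h_f = 49.9 + 12.46 = 62.36 m
P_hyd = ρgQH = 1000·9.81·0.134·62.36 = 81.97 kW
P_shaft = P_hyd/η = 81.97/0.79 = 103.8 kW

P_shaft ≈ 104 kW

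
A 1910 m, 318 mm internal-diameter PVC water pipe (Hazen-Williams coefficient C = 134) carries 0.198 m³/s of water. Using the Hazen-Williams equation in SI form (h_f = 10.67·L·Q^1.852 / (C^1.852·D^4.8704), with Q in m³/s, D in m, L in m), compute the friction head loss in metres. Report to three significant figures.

h_f = 10.67·1910·0.198^1.852 / (134^1.852·0.318^4.8704) = 30.95 m

h_f ≈ 30.9 m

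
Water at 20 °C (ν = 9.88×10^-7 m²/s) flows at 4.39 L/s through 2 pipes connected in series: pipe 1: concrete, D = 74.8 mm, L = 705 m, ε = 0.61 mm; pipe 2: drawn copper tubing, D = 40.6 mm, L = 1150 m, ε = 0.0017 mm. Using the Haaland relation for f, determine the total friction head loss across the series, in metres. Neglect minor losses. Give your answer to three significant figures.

Pipe 1: V = 0.9990 m/s, Re = 7.56×10^4, ε/D = 0.00816, f = 0.03632, h_1 = f(L/D)V²/2g = 17.41 m
Pipe 2: V = 3.391 m/s, Re = 1.39×10^5, ε/D = 4.19×10^-5, f = 0.01687, h_2 = f(L/D)V²/2g = 280.0 m
Series → Q common, losses add: H = Σh = 297.4 m

H ≈ 297 m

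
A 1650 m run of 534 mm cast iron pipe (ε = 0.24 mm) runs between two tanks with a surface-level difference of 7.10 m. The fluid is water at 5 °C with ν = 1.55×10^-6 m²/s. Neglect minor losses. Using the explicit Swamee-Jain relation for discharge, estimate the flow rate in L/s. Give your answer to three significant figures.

Swamee-Jain (Type II): Q = -0.965·√(gD⁵h_f/L)·ln[ε/(3.7D) + √(3.17ν²L/(gD³h_f))]
√(gD⁵h_f/L) = √(9.81·0.534⁵·7.10/1650) = 0.04281
ε/(3.7D) = 1.21×10^-4; √(3.17ν²L/(gD³h_f)) = 3.44×10^-5
Q = -0.965·0.04281·ln(1.559×10^-4) = 0.3622 m³/s
Check: V = 1.62 m/s, Re = 5.57×10^5, f = 0.01735, h_f = 7.15 m ≈ 7.10 m ✓

Q ≈ 362 L/s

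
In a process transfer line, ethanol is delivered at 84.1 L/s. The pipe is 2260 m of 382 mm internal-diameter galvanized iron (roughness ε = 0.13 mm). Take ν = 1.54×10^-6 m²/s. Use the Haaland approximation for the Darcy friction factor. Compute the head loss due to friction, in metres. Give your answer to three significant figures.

h_f ≈ 2.91 m

V = 4Q/(πD²) = 4·0.0841/(π·0.382²) = 0.7338 m/s
Re = VD/ν = 0.7338·0.382/1.54×10^-6 = 1.82×10^5 → turbulent
ε/D = 0.13/382 = 3.40×10^-4
Haaland: f = 0.01793
h_f = f(L/D)V²/(2g) = 0.01793·(2260/0.382)·0.7338²/(2·9.81) = 2.912 m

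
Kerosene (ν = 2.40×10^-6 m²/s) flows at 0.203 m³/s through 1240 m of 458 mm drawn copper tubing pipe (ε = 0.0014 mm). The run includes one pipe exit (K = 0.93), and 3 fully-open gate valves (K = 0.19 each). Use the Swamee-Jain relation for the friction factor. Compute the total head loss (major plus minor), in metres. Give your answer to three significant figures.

V = 4Q/(πD²) = 1.232 m/s; V²/2g = 0.07738 m
Re = 2.35×10^5, ε/D = 3.06×10^-6 → f = 0.01508 (Swamee-Jain)
Major: h_f = f(L/D)·V²/2g = 0.01508·2707·0.07738 = 3.160 m
Minor: ΣK = 1.50; h_m = ΣK·V²/2g = 0.1161 m
Total H_L = 3.160 + 0.1161 = 3.276 m

H_L ≈ 3.28 m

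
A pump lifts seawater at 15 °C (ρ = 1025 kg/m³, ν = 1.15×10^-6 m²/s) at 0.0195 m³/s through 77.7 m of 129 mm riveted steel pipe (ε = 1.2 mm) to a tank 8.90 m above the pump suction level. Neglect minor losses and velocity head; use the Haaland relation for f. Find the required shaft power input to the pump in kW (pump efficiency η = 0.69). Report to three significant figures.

P_shaft ≈ 3.26 kW

V = 4Q/(πD²) = 1.492 m/s; Re = 1.67×10^5; ε/D = 0.00930; f = 0.03742
h_f = f(L/D)V²/2g = 2.557 m
Total head H = z + h_f = 8.90 + 2.557 = 11.46 m
P_hyd = ρgQH = 1025·9.81·0.0195·11.46 = 2.246 kW
P_shaft = P_hyd/η = 2.246/0.69 = 3.256 kW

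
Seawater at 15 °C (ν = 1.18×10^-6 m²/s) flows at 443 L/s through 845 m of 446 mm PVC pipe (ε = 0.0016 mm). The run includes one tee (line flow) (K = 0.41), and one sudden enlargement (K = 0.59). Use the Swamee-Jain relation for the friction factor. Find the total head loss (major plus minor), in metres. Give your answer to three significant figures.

H_L ≈ 9.39 m

V = 4Q/(πD²) = 2.836 m/s; V²/2g = 0.4098 m
Re = 1.07×10^6, ε/D = 3.59×10^-6 → f = 0.01157 (Swamee-Jain)
Major: h_f = f(L/D)·V²/2g = 0.01157·1895·0.4098 = 8.981 m
Minor: ΣK = 1.00; h_m = ΣK·V²/2g = 0.4098 m
Total H_L = 8.981 + 0.4098 = 9.391 m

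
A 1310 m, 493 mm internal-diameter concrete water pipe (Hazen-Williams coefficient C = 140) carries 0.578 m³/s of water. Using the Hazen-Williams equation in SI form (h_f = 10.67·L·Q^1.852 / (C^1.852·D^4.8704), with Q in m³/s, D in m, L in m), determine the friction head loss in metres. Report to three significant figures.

h_f ≈ 16.8 m

h_f = 10.67·1310·0.578^1.852 / (140^1.852·0.493^4.8704) = 16.82 m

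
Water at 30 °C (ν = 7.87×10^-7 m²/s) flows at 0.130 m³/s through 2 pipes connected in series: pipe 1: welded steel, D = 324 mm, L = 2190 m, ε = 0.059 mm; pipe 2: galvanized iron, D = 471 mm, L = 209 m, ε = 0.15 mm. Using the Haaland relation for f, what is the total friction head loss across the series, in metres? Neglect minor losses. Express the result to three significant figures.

Pipe 1: V = 1.577 m/s, Re = 6.49×10^5, ε/D = 1.82×10^-4, f = 0.01480, h_1 = f(L/D)V²/2g = 12.68 m
Pipe 2: V = 0.7461 m/s, Re = 4.47×10^5, ε/D = 3.18×10^-4, f = 0.01642, h_2 = f(L/D)V²/2g = 0.2067 m
Series → Q common, losses add: H = Σh = 12.89 m

H ≈ 12.9 m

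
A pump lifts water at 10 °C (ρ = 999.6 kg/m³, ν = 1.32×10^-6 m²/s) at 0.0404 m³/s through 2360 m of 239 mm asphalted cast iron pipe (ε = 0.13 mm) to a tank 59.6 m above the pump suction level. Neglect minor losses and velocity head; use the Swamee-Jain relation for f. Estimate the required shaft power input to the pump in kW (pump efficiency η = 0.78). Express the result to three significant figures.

P_shaft ≈ 34.3 kW

V = 4Q/(πD²) = 0.9005 m/s; Re = 1.63×10^5; ε/D = 5.44×10^-4; f = 0.01952
h_f = f(L/D)V²/2g = 7.968 m
Total head H = z + h_f = 59.6 + 7.968 = 67.57 m
P_hyd = ρgQH = 999.6·9.81·0.0404·67.57 = 26.77 kW
P_shaft = P_hyd/η = 26.77/0.78 = 34.32 kW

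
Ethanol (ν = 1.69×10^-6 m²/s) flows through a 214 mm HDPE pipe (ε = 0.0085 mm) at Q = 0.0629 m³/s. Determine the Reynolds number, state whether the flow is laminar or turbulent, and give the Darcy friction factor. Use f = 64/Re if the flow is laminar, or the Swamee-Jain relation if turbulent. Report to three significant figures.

V = 4Q/(πD²) = 1.749 m/s
Re = VD/ν = 1.749·0.214/1.69×10^-6 = 2.21×10^5
Re > 4000 → turbulent; ε/D = 3.97×10^-5
Swamee-Jain: f = 0.01561

Re ≈ 2.21×10^5; turbulent; f ≈ 0.0156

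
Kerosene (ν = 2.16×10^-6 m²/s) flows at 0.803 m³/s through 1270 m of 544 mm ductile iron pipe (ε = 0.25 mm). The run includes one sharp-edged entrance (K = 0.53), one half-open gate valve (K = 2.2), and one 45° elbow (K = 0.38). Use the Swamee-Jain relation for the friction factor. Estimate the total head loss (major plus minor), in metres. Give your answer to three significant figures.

V = 4Q/(πD²) = 3.455 m/s; V²/2g = 0.6084 m
Re = 8.70×10^5, ε/D = 4.60×10^-4 → f = 0.01710 (Swamee-Jain)
Major: h_f = f(L/D)·V²/2g = 0.01710·2335·0.6084 = 24.29 m
Minor: ΣK = 3.11; h_m = ΣK·V²/2g = 1.892 m
Total H_L = 24.29 + 1.892 = 26.18 m

H_L ≈ 26.2 m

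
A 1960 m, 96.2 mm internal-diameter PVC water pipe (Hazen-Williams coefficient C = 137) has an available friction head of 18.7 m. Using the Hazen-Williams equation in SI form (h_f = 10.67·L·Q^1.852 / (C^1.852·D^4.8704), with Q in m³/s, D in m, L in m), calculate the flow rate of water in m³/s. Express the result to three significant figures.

Q ≈ 0.00655 m³/s

Rearranging: Q = [h_f·C^1.852·D^4.8704 / (10.67·L)]^(1/1.852)
Q = [18.7·137^1.852·0.0962^4.8704 / (10.67·1960)]^0.540 = 0.006555 m³/s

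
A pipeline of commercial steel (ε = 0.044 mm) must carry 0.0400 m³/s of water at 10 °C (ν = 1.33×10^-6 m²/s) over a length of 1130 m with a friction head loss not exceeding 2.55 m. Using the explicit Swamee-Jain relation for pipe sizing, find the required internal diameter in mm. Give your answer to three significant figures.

Swamee-Jain (Type III): D = 0.66·[ε^1.25·(LQ²/(gh_f))^4.75 + ν·Q^9.4·(L/(gh_f))^5.2]^0.04
LQ²/(gh_f) = 0.07228; L/(gh_f) = 45.17
Term 1 = ε^1.25·(…)^4.75 = 1.36×10^-11; Term 2 = ν·Q^9.4·(…)^5.2 = 3.88×10^-11
D = 0.66·(1.36×10^-11 + 3.88×10^-11)^0.04 = 0.2560 m = 256 mm
Check: V = 0.777 m/s, Re = 1.50×10^5, f = 0.01766, h_f = 2.40 m ≈ 2.55 m ✓

D ≈ 256 mm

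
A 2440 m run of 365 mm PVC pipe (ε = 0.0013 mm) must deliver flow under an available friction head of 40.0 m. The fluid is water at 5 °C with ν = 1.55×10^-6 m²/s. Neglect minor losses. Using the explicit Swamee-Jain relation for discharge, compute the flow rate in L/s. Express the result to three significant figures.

Swamee-Jain (Type II): Q = -0.965·√(gD⁵h_f/L)·ln[ε/(3.7D) + √(3.17ν²L/(gD³h_f))]
√(gD⁵h_f/L) = √(9.81·0.365⁵·40.0/2440) = 0.03228
ε/(3.7D) = 9.63×10^-7; √(3.17ν²L/(gD³h_f)) = 3.12×10^-5
Q = -0.965·0.03228·ln(3.217×10^-5) = 0.3222 m³/s
Check: V = 3.08 m/s, Re = 7.25×10^5, f = 0.01233, h_f = 39.9 m ≈ 40.0 m ✓

Q ≈ 322 L/s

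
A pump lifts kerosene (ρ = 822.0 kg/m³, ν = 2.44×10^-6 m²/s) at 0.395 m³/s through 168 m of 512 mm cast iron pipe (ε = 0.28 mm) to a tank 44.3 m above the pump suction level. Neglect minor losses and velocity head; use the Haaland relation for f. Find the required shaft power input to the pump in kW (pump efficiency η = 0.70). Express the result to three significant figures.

P_shaft ≈ 207 kW

V = 4Q/(πD²) = 1.919 m/s; Re = 4.03×10^5; ε/D = 5.47×10^-4; f = 0.01804
h_f = f(L/D)V²/2g = 1.111 m
Total head H = z + h_f = 44.3 + 1.111 = 45.41 m
P_hyd = ρgQH = 822.0·9.81·0.395·45.41 = 144.6 kW
P_shaft = P_hyd/η = 144.6/0.70 = 206.6 kW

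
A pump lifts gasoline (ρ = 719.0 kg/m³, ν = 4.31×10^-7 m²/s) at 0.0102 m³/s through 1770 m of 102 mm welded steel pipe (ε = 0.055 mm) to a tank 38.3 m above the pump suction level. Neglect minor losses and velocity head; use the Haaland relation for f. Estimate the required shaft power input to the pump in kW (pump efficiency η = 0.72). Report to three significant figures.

P_shaft ≈ 6.35 kW

V = 4Q/(πD²) = 1.248 m/s; Re = 2.95×10^5; ε/D = 5.39×10^-4; f = 0.01832
h_f = f(L/D)V²/2g = 25.24 m
Total head H = z + h_f = 38.3 + 25.24 = 63.54 m
P_hyd = ρgQH = 719.0·9.81·0.0102·63.54 = 4.571 kW
P_shaft = P_hyd/η = 4.571/0.72 = 6.349 kW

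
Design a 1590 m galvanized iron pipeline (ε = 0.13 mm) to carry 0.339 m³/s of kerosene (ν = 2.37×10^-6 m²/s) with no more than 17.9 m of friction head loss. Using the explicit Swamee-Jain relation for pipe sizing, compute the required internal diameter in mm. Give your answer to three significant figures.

Swamee-Jain (Type III): D = 0.66·[ε^1.25·(LQ²/(gh_f))^4.75 + ν·Q^9.4·(L/(gh_f))^5.2]^0.04
LQ²/(gh_f) = 1.041; L/(gh_f) = 9.055
Term 1 = ε^1.25·(…)^4.75 = 1.68×10^-5; Term 2 = ν·Q^9.4·(…)^5.2 = 8.60×10^-6
D = 0.66·(1.68×10^-5 + 8.60×10^-6)^0.04 = 0.4322 m = 432 mm
Check: V = 2.31 m/s, Re = 4.21×10^5, f = 0.01658, h_f = 16.6 m ≈ 17.9 m ✓

D ≈ 432 mm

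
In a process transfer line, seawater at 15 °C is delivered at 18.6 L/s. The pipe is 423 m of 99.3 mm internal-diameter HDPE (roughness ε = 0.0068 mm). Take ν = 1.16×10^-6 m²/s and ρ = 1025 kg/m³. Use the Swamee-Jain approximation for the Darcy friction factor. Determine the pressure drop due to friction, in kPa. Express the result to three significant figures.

V = 4Q/(πD²) = 4·0.0186/(π·0.0993²) = 2.402 m/s
Re = VD/ν = 2.402·0.0993/1.16×10^-6 = 2.06×10^5 → turbulent
ε/D = 0.0068/99.3 = 6.85×10^-5
Swamee-Jain: f = 0.01606
h_f = f(L/D)V²/(2g) = 0.01606·(423/0.0993)·2.402²/(2·9.81) = 20.11 m
Δp = ρg·h_f = 1025·9.81·20.11 = 202.3 kPa

Δp ≈ 202 kPa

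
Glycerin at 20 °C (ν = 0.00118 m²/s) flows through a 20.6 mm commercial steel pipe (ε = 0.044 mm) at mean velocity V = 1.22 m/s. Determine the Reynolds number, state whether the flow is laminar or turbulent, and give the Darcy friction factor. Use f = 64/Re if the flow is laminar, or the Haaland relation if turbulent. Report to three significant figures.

Re = VD/ν = 1.220·0.0206/0.00118 = 21.3
Re < 2300 → laminar → f = 64/Re = 3.005

Re ≈ 21.3; laminar; f = 64/Re ≈ 3.00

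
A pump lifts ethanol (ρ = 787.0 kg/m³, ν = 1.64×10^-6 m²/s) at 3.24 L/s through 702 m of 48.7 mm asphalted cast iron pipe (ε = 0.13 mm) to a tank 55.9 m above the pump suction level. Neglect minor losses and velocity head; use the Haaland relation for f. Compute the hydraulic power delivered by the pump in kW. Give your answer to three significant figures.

V = 4Q/(πD²) = 1.739 m/s; Re = 5.17×10^4; ε/D = 0.00267; f = 0.02770
h_f = f(L/D)V²/2g = 61.57 m
Total head H = z + h_f = 55.9 + 61.57 = 117.5 m
P_hyd = ρgQH = 787.0·9.81·0.00324·117.5 = 2.938 kW

P_hyd ≈ 2.94 kW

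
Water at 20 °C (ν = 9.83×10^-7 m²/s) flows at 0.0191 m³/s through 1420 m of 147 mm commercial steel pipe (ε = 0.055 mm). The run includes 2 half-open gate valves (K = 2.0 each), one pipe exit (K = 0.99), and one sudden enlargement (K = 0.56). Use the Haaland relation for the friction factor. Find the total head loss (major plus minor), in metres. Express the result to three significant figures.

H_L ≈ 11.8 m

V = 4Q/(πD²) = 1.125 m/s; V²/2g = 0.06455 m
Re = 1.68×10^5, ε/D = 3.74×10^-4 → f = 0.01828 (Haaland)
Major: h_f = f(L/D)·V²/2g = 0.01828·9660·0.06455 = 11.40 m
Minor: ΣK = 5.55; h_m = ΣK·V²/2g = 0.3583 m
Total H_L = 11.40 + 0.3583 = 11.76 m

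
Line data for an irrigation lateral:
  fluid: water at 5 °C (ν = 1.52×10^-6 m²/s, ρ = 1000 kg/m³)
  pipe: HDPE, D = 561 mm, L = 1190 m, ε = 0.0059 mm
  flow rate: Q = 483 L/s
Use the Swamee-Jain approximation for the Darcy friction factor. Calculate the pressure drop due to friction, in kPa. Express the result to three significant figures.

Δp ≈ 50.6 kPa

V = 4Q/(πD²) = 4·0.483/(π·0.561²) = 1.954 m/s
Re = VD/ν = 1.954·0.561/1.52×10^-6 = 7.21×10^5 → turbulent
ε/D = 0.0059/561 = 1.05×10^-5
Swamee-Jain: f = 0.01248
h_f = f(L/D)V²/(2g) = 0.01248·(1190/0.561)·1.954²/(2·9.81) = 5.154 m
Δp = ρg·h_f = 1000·9.81·5.154 = 50.56 kPa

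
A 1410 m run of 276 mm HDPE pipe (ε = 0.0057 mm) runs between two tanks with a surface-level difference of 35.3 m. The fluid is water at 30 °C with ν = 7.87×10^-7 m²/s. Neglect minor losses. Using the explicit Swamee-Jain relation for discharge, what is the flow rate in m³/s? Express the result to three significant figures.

Q ≈ 0.203 m³/s

Swamee-Jain (Type II): Q = -0.965·√(gD⁵h_f/L)·ln[ε/(3.7D) + √(3.17ν²L/(gD³h_f))]
√(gD⁵h_f/L) = √(9.81·0.276⁵·35.3/1410) = 0.01983
ε/(3.7D) = 5.58×10^-6; √(3.17ν²L/(gD³h_f)) = 1.95×10^-5
Q = -0.965·0.01983·ln(2.508×10^-5) = 0.2027 m³/s
Check: V = 3.39 m/s, Re = 1.19×10^6, f = 0.01182, h_f = 35.3 m ≈ 35.3 m ✓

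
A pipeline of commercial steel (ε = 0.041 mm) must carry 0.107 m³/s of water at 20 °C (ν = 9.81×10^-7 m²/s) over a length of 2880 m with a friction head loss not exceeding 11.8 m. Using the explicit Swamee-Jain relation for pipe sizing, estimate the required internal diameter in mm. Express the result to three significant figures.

Swamee-Jain (Type III): D = 0.66·[ε^1.25·(LQ²/(gh_f))^4.75 + ν·Q^9.4·(L/(gh_f))^5.2]^0.04
LQ²/(gh_f) = 0.2848; L/(gh_f) = 24.88
Term 1 = ε^1.25·(…)^4.75 = 8.42×10^-9; Term 2 = ν·Q^9.4·(…)^5.2 = 1.34×10^-8
D = 0.66·(8.42×10^-9 + 1.34×10^-8)^0.04 = 0.3259 m = 326 mm
Check: V = 1.28 m/s, Re = 4.26×10^5, f = 0.01502, h_f = 11.1 m ≈ 11.8 m ✓

D ≈ 326 mm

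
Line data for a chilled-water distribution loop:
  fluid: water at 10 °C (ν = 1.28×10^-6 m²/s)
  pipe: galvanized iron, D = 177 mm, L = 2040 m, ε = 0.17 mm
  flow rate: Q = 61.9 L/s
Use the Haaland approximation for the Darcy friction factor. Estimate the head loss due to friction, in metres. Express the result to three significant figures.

h_f ≈ 75.3 m

V = 4Q/(πD²) = 4·0.0619/(π·0.177²) = 2.516 m/s
Re = VD/ν = 2.516·0.177/1.28×10^-6 = 3.48×10^5 → turbulent
ε/D = 0.17/177 = 9.60×10^-4
Haaland: f = 0.02024
h_f = f(L/D)V²/(2g) = 0.02024·(2040/0.177)·2.516²/(2·9.81) = 75.25 m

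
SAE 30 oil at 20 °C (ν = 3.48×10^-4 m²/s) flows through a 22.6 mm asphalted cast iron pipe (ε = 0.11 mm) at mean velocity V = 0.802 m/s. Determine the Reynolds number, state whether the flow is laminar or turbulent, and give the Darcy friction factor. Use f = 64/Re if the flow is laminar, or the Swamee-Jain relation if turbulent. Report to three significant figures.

Re = VD/ν = 0.8020·0.0226/3.48×10^-4 = 52.1
Re < 2300 → laminar → f = 64/Re = 1.229

Re ≈ 52.1; laminar; f = 64/Re ≈ 1.23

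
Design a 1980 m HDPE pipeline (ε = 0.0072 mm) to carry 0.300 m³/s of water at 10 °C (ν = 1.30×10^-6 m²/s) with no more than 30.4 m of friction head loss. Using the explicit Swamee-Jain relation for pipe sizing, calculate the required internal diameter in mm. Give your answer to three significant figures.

Swamee-Jain (Type III): D = 0.66·[ε^1.25·(LQ²/(gh_f))^4.75 + ν·Q^9.4·(L/(gh_f))^5.2]^0.04
LQ²/(gh_f) = 0.5975; L/(gh_f) = 6.639
Term 1 = ε^1.25·(…)^4.75 = 3.23×10^-8; Term 2 = ν·Q^9.4·(…)^5.2 = 2.98×10^-7
D = 0.66·(3.23×10^-8 + 2.98×10^-7)^0.04 = 0.3633 m = 363 mm
Check: V = 2.89 m/s, Re = 8.09×10^5, f = 0.01245, h_f = 29.0 m ≈ 30.4 m ✓

D ≈ 363 mm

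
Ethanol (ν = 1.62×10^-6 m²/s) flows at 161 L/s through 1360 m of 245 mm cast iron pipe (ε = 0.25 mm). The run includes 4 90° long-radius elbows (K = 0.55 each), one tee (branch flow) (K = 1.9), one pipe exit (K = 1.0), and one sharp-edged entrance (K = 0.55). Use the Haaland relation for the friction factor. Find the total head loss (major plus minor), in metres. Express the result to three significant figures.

H_L ≈ 70.2 m

V = 4Q/(πD²) = 3.415 m/s; V²/2g = 0.5944 m
Re = 5.16×10^5, ε/D = 0.00102 → f = 0.02027 (Haaland)
Major: h_f = f(L/D)·V²/2g = 0.02027·5551·0.5944 = 66.89 m
Minor: ΣK = 5.65; h_m = ΣK·V²/2g = 3.359 m
Total H_L = 66.89 + 3.359 = 70.25 m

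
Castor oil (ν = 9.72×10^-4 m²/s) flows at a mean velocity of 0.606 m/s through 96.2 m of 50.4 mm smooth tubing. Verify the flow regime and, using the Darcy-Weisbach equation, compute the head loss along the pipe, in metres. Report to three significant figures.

Re = VD/ν = 0.606·0.05040/9.72×10^-4 = 31.4 → laminar (Re < 2300)
f = 64/Re = 2.037
h_f = f(L/D)V²/(2g) = 2.037·(96.2/0.05040)·0.606²/(2·9.81) = 72.77 m

h_f ≈ 72.8 m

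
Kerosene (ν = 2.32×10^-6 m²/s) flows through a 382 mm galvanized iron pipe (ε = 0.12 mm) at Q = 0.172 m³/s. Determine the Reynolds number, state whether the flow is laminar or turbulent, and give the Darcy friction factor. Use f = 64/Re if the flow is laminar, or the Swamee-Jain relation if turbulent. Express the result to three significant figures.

Re ≈ 2.47×10^5; turbulent; f ≈ 0.0175

V = 4Q/(πD²) = 1.501 m/s
Re = VD/ν = 1.501·0.382/2.32×10^-6 = 2.47×10^5
Re > 4000 → turbulent; ε/D = 3.14×10^-4
Swamee-Jain: f = 0.01748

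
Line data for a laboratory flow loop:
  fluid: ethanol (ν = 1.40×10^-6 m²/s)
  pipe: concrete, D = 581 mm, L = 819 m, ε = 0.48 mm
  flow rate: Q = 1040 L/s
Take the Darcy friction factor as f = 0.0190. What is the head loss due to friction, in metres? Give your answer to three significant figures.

V = 4Q/(πD²) = 4·1.04/(π·0.581²) = 3.923 m/s
h_f = f(L/D)V²/(2g) = 0.01900·(819/0.581)·3.923²/(2·9.81) = 21.01 m

h_f ≈ 21.0 m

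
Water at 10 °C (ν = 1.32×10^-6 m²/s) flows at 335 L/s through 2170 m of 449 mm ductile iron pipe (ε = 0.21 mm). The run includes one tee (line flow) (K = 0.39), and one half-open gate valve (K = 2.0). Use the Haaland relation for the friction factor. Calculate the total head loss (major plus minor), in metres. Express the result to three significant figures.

H_L ≈ 19.4 m

V = 4Q/(πD²) = 2.116 m/s; V²/2g = 0.2282 m
Re = 7.20×10^5, ε/D = 4.68×10^-4 → f = 0.01712 (Haaland)
Major: h_f = f(L/D)·V²/2g = 0.01712·4833·0.2282 = 18.87 m
Minor: ΣK = 2.39; h_m = ΣK·V²/2g = 0.5453 m
Total H_L = 18.87 + 0.5453 = 19.42 m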